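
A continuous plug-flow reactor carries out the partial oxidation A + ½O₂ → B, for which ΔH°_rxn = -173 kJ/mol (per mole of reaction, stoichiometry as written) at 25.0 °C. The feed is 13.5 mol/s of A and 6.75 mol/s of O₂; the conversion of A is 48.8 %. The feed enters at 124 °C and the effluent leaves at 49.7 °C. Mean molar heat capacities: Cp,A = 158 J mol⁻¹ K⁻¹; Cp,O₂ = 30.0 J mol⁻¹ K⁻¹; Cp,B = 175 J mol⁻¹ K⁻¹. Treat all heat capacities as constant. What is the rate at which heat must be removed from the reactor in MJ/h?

Extent of reaction ξ = 0.488 × 13.5 = 6.588 mol/s
Reaction term: ξ·ΔH°_rxn = 6.588 × -173 = -1139.7 kJ/s
Sensible, feed 124→25 °C: -231.21 kJ/s
Outlet flows (mol/s): A 6.912, O₂ 3.456, B 6.588
Sensible, products 25→49.7 °C: 58.012 kJ/s
Q = ΔH = -1312.9 kJ/s = -1312.9 kW
Heat removed = 4726.5 MJ/h

Q_out = 4730 MJ/h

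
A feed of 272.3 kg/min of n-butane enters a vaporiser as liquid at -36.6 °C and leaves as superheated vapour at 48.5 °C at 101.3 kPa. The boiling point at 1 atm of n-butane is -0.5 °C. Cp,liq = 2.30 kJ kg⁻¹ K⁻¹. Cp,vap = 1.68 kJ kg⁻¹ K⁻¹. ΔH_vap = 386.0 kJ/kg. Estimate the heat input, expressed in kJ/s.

liquid -36.6→-0.5 °C: 83.03 kJ/kg
vaporisation at -0.5 °C: 386 kJ/kg
vapour -0.5→48.5 °C: 82.32 kJ/kg
Δh = 83.03 + 386 + 82.32 = 551.35 kJ/kg
Q = ṁ·Δh = 272.3 kg/min × 551.35 kJ/kg = 150130 kJ/min
|Q| = 2502.2 kW

Q = 2500 kJ/s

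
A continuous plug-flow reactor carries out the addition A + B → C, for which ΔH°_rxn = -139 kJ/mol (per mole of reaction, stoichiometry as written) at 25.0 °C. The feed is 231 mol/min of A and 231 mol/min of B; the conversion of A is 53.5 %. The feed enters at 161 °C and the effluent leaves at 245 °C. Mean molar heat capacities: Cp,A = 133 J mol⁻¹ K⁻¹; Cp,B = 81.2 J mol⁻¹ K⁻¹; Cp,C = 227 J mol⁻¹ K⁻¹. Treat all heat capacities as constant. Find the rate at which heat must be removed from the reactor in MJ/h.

Extent of reaction ξ = 0.535 × 231 = 123.59 mol/min
Reaction term: ξ·ΔH°_rxn = 123.59 × -139 = -17178 kJ/min
Sensible, feed 161→25 °C: -6729.3 kJ/min
Outlet flows (mol/min): A 107.41, B 107.41, C 123.59
Sensible, products 25→245 °C: 11234 kJ/min
Q = ΔH = -12674 kJ/min = -211.23 kW
Heat removed = 760.44 MJ/h

Q_out = 760 MJ/h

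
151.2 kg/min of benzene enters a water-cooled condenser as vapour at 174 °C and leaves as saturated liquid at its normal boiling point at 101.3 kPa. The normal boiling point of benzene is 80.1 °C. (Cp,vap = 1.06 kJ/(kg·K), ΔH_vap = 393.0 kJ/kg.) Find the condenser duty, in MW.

vapour 174→80.1 °C: -99.534 kJ/kg
condensation at 80.1 °C: -393 kJ/kg
Δh = -99.534 + -393 = -492.53 kJ/kg
Q = ṁ·Δh = 151.2 kg/min × -492.53 kJ/kg = -74471 kJ/min
|Q| = 1241.2 kW = 1.2412 MW

Q_c = 1.24 MW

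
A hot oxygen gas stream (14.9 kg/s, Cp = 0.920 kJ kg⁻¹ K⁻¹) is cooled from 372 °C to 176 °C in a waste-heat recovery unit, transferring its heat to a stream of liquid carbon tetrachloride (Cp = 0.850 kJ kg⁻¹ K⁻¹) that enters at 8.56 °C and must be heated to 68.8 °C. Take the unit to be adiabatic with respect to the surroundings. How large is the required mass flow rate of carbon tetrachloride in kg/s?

ṁ_c = 52.5 kg/s

Heat released by hot stream: Q = 14.9 × 0.920 × (372 − 176) = 2686.8 kJ/s
Energy balance on cold side (adiabatic exchanger): Q = ṁ_c·Cp_c·(T_c,out − T_c,in)
ṁ_c = 2686.8 / [0.850 × (68.8 − 8.56)] = 52.472 kg/s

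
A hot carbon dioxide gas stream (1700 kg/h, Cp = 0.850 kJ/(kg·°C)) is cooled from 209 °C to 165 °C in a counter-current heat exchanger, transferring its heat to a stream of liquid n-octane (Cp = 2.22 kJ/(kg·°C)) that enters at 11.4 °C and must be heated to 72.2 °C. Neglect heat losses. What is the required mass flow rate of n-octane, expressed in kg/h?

ṁ_c = 471 kg/h

Heat released by hot stream: Q = 1700 × 0.850 × (209 − 165) = 63580 kJ/h
Energy balance on cold side (adiabatic exchanger): Q = ṁ_c·Cp_c·(T_c,out − T_c,in)
ṁ_c = 63580 / [2.22 × (72.2 − 11.4)] = 471.05 kg/h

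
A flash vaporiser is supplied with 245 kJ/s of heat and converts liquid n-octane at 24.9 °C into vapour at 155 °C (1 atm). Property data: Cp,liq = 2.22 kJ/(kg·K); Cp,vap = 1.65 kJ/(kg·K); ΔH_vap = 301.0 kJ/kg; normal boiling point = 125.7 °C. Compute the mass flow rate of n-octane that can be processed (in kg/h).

ṁ = 1540 kg/h

Δh = 2.22×(125.7−24.9) + 301.0 + 1.65×(155−125.7) = 573.12 kJ/kg
Q = 245 kJ/s = 245 kJ/s = 882000 kJ/h
ṁ = Q/Δh = 882000 / 573.12 = 1538.9 kg/h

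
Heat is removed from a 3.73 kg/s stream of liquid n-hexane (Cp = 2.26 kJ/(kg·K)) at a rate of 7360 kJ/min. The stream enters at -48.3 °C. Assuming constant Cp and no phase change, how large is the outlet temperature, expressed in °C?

Q = 7360 kJ/min = 122.67 kJ/s
ΔT = Q/(ṁ·Cp) = 122.67/(3.73×2.26) = 14.552 K
T_out = -48.3 − 14.552 = -62.852 °C

T_out = -62.9 °C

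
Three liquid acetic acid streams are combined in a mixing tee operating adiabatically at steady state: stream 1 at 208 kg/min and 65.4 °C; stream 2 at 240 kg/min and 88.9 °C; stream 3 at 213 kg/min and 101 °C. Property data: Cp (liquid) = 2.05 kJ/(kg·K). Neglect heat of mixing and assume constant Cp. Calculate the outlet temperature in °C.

Energy balance with Q = 0: Σ ṁᵢCp,ᵢ(T_out − Tᵢ) = 0
T_out = Σ ṁᵢCp,ᵢTᵢ / Σ ṁᵢCp,ᵢ
      = 115730 / 1355 = 85.404 °C

T_out = 85.4 °C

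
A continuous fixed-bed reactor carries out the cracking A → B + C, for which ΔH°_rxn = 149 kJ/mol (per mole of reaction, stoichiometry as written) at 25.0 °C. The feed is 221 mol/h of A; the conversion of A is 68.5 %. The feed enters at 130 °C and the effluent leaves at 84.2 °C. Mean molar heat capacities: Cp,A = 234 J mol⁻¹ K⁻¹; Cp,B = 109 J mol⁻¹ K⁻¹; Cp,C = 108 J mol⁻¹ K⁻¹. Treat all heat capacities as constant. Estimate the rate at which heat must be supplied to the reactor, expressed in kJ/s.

Q_in = 5.57 kJ/s

Extent of reaction ξ = 0.685 × 221 = 151.39 mol/h
Reaction term: ξ·ΔH°_rxn = 151.39 × 149 = 22556 kJ/h
Sensible, feed 130→25 °C: -5430 kJ/h
Outlet flows (mol/h): A 69.615, B 151.39, C 151.39
Sensible, products 25→84.2 °C: 2909.1 kJ/h
Q = ΔH = 20036 kJ/h = 5.5654 kW
Heat supplied = 5.5654 kJ/s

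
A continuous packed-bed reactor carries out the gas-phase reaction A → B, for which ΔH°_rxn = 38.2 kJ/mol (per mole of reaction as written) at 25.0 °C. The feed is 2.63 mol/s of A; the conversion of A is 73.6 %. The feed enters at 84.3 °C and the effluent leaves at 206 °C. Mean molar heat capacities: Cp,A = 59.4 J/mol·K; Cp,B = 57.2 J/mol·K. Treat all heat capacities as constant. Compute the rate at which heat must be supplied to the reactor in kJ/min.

Q_in = 5530 kJ/min

Extent of reaction ξ = 0.736 × 2.63 = 1.9357 mol/s
Reaction term: ξ·ΔH°_rxn = 1.9357 × 38.2 = 73.943 kJ/s
Sensible, feed 84.3→25 °C: -9.264 kJ/s
Outlet flows (mol/s): A 0.69432, B 1.9357
Sensible, products 25→206 °C: 27.505 kJ/s
Q = ΔH = 92.184 kJ/s = 92.184 kW
Heat supplied = 5531.1 kJ/min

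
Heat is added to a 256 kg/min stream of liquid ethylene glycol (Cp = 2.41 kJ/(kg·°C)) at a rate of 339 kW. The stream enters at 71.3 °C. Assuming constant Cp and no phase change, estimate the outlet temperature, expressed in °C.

Q = 339 kW = 20340 kJ/min
ΔT = Q/(ṁ·Cp) = 20340/(256×2.41) = 32.968 K
T_out = 71.3 + 32.968 = 104.27 °C

T_out = 104 °C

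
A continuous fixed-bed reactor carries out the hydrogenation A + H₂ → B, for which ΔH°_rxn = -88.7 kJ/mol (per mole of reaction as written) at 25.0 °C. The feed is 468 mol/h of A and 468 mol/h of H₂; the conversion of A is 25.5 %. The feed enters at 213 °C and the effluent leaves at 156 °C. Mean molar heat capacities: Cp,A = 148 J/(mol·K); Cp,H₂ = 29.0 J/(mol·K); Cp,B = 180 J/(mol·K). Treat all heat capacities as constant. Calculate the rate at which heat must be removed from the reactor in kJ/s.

Q_out = 4.24 kJ/s

Extent of reaction ξ = 0.255 × 468 = 119.34 mol/h
Reaction term: ξ·ΔH°_rxn = 119.34 × -88.7 = -10585 kJ/h
Sensible, feed 213→25 °C: -15573 kJ/h
Outlet flows (mol/h): A 348.66, H₂ 348.66, B 119.34
Sensible, products 25→156 °C: 10898 kJ/h
Q = ΔH = -15260 kJ/h = -4.2389 kW
Heat removed = 4.2389 kJ/s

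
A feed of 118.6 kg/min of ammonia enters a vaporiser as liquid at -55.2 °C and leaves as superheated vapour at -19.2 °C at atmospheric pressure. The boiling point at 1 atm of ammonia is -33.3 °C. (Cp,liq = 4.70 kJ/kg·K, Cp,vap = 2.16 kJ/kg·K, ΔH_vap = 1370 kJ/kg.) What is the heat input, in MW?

liquid -55.2→-33.3 °C: 102.93 kJ/kg
vaporisation at -33.3 °C: 1370 kJ/kg
vapour -33.3→-19.2 °C: 30.456 kJ/kg
Δh = 102.93 + 1370 + 30.456 = 1503.4 kJ/kg
Q = ṁ·Δh = 118.6 kg/min × 1503.4 kJ/kg = 178300 kJ/min
|Q| = 2971.7 kW = 2.9717 MW

Q = 2.97 MW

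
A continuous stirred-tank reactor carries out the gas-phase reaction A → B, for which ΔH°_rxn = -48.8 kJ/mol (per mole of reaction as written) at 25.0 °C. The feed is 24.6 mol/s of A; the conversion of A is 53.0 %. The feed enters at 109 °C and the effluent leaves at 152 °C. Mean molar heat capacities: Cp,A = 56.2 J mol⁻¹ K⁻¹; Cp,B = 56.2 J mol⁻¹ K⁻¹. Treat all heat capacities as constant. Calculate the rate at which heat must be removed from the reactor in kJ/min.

Extent of reaction ξ = 0.530 × 24.6 = 13.038 mol/s
Reaction term: ξ·ΔH°_rxn = 13.038 × -48.8 = -636.25 kJ/s
Sensible, feed 109→25 °C: -116.13 kJ/s
Outlet flows (mol/s): A 11.562, B 13.038
Sensible, products 25→152 °C: 175.58 kJ/s
Q = ΔH = -576.81 kJ/s = -576.81 kW
Heat removed = 34608 kJ/min

Q_out = 34600 kJ/min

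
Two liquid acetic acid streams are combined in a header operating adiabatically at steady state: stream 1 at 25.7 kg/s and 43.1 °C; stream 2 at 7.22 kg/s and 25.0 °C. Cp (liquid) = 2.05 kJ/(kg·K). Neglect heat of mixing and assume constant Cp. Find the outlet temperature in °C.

T_out = 39.1 °C

No heat crosses the boundary, so H_out = H_in.
Σ ṁᵢCp,ᵢTᵢ = 25.7×2.05×43.1 + 7.22×2.05×25.0 = 2640.7
Σ ṁᵢCp,ᵢ = 25.7×2.05 + 7.22×2.05 = 67.486
T_out = 2640.7 / 67.486 = 39.13 °C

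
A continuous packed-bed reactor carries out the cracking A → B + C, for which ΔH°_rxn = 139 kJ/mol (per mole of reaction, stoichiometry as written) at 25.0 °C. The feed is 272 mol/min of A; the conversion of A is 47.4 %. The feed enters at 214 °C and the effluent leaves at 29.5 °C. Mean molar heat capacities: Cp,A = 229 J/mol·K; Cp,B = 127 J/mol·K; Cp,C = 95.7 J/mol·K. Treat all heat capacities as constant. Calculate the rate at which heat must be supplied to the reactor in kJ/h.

Q_in = 386000 kJ/h

Extent of reaction ξ = 0.474 × 272 = 128.93 mol/min
Reaction term: ξ·ΔH°_rxn = 128.93 × 139 = 17921 kJ/min
Sensible, feed 214→25 °C: -11772 kJ/min
Outlet flows (mol/min): A 143.07, B 128.93, C 128.93
Sensible, products 25→29.5 °C: 276.64 kJ/min
Q = ΔH = 6425.2 kJ/min = 107.09 kW
Heat supplied = 385510 kJ/h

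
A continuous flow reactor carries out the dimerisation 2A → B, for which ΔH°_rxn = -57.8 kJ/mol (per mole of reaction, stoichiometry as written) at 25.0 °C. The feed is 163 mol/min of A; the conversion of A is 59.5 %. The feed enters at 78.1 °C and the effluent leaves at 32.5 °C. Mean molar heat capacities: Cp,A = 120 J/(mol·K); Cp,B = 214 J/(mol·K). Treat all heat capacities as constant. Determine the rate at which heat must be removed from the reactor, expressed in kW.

Q_out = 61.7 kW

Extent of reaction ξ = 0.595 × 163 / 2 = 48.492 mol/min
Reaction term: ξ·ΔH°_rxn = 48.492 × -57.8 = -2802.9 kJ/min
Sensible, feed 78.1→25 °C: -1038.6 kJ/min
Outlet flows (mol/min): A 66.015, B 48.492
Sensible, products 25→32.5 °C: 137.24 kJ/min
Q = ΔH = -3704.3 kJ/min = -61.738 kW
Heat removed = 61.738 kW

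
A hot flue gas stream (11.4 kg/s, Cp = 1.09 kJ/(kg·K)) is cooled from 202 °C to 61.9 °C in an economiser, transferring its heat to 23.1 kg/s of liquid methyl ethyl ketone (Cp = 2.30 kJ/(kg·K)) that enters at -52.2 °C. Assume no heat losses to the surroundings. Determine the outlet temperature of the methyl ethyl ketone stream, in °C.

Heat released by hot stream: Q = 11.4 × 1.09 × (202 − 61.9) = 1740.9 kJ/s
Energy balance on cold side (adiabatic exchanger): Q = ṁ_c·Cp_c·(T_c,out − T_c,in)
T_c,out = -52.2 + 1740.9/(23.1 × 2.30) = -19.434 °C

T_c,out = -19.4 °C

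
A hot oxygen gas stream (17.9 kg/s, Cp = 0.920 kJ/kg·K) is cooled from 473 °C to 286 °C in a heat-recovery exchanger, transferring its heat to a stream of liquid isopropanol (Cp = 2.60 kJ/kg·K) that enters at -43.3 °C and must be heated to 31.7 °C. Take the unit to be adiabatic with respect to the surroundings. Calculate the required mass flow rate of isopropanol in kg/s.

ṁ_c = 15.8 kg/s

Heat released by hot stream: Q = 17.9 × 0.920 × (473 − 286) = 3079.5 kJ/s
Energy balance on cold side (adiabatic exchanger): Q = ṁ_c·Cp_c·(T_c,out − T_c,in)
ṁ_c = 3079.5 / [2.60 × (31.7 − -43.3)] = 15.792 kg/s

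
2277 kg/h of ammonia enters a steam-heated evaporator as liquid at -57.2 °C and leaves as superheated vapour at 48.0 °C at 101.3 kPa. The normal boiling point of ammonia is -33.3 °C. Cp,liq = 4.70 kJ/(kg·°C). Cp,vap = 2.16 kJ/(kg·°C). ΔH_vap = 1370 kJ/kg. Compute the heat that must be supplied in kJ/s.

liquid -57.2→-33.3 °C: 112.33 kJ/kg
vaporisation at -33.3 °C: 1370 kJ/kg
vapour -33.3→48.0 °C: 175.61 kJ/kg
Δh = 112.33 + 1370 + 175.61 = 1657.9 kJ/kg
Q = ṁ·Δh = 2277 kg/h × 1657.9 kJ/kg = 3.7751e+06 kJ/h
|Q| = 1048.6 kW

Q = 1050 kJ/s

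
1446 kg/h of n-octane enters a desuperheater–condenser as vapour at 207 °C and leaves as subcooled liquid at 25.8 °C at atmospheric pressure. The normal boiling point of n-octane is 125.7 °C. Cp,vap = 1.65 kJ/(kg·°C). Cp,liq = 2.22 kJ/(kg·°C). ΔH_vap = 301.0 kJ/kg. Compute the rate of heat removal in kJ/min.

Q_c = 15800 kJ/min

vapour 207→125.7 °C: -134.14 kJ/kg
condensation at 125.7 °C: -301 kJ/kg
liquid 125.7→25.8 °C: -221.78 kJ/kg
Δh = -134.14 + -301 + -221.78 = -656.92 kJ/kg
Q = ṁ·Δh = 1446 kg/h × -656.92 kJ/kg = -949910 kJ/h
|Q| = 263.86 kW = 15832 kJ/min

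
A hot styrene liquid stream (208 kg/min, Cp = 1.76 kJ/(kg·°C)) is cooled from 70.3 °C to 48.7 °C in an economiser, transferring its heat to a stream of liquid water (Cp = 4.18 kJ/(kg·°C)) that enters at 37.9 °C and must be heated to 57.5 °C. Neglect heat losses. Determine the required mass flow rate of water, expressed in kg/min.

Heat released by hot stream: Q = 208 × 1.76 × (70.3 − 48.7) = 7907.3 kJ/min
Energy balance on cold side (adiabatic exchanger): Q = ṁ_c·Cp_c·(T_c,out − T_c,in)
ṁ_c = 7907.3 / [4.18 × (57.5 − 37.9)] = 96.516 kg/min

ṁ_c = 96.5 kg/min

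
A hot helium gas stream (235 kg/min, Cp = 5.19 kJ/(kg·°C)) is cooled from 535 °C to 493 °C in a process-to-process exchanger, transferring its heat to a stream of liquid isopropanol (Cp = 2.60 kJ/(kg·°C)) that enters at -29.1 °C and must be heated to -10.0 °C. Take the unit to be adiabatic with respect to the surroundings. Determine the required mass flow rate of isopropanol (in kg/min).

ṁ_c = 1030 kg/min

Heat released by hot stream: Q = 235 × 5.19 × (535 − 493) = 51225 kJ/min
Energy balance on cold side (adiabatic exchanger): Q = ṁ_c·Cp_c·(T_c,out − T_c,in)
ṁ_c = 51225 / [2.60 × (-10.0 − -29.1)] = 1031.5 kg/min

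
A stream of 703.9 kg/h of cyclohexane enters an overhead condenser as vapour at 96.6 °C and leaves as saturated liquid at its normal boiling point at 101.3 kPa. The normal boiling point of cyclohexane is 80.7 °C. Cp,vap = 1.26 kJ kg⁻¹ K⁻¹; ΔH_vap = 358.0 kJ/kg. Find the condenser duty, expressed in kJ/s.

Q_c = 73.9 kJ/s

vapour 96.6→80.7 °C: -20.034 kJ/kg
condensation at 80.7 °C: -358 kJ/kg
Δh = -20.034 + -358 = -378.03 kJ/kg
Q = ṁ·Δh = 703.9 kg/h × -378.03 kJ/kg = -266100 kJ/h
|Q| = 73.916 kW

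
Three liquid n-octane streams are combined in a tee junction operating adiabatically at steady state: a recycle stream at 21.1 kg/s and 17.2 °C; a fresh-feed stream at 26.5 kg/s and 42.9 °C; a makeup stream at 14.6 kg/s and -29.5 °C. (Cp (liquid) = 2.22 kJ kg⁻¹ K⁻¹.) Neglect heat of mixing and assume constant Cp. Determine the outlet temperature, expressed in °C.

Energy balance with Q = 0: Σ ṁᵢCp,ᵢ(T_out − Tᵢ) = 0
T_out = Σ ṁᵢCp,ᵢTᵢ / Σ ṁᵢCp,ᵢ
      = 2373.3 / 138.08 = 17.188 °C

T_out = 17.2 °C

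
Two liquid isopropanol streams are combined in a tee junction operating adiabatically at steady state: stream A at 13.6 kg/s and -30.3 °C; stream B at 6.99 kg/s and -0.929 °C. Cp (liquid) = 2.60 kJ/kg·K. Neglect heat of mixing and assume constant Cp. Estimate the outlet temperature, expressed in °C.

Energy balance with Q = 0: Σ ṁᵢCp,ᵢ(T_out − Tᵢ) = 0
T_out = Σ ṁᵢCp,ᵢTᵢ / Σ ṁᵢCp,ᵢ
      = -1088.3 / 53.534 = -20.329 °C

T_out = -20.3 °C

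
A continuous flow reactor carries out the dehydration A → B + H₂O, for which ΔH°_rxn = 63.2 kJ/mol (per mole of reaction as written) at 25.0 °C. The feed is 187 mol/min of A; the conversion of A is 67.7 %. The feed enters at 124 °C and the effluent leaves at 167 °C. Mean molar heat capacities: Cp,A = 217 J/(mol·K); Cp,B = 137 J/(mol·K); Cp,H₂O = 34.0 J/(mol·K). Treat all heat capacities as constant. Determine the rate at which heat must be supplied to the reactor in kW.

Q_in = 149 kW

Extent of reaction ξ = 0.677 × 187 = 126.6 mol/min
Reaction term: ξ·ΔH°_rxn = 126.6 × 63.2 = 8001.1 kJ/min
Sensible, feed 124→25 °C: -4017.3 kJ/min
Outlet flows (mol/min): A 60.401, B 126.6, H₂O 126.6
Sensible, products 25→167 °C: 4935.3 kJ/min
Q = ΔH = 8919 kJ/min = 148.65 kW
Heat supplied = 148.65 kW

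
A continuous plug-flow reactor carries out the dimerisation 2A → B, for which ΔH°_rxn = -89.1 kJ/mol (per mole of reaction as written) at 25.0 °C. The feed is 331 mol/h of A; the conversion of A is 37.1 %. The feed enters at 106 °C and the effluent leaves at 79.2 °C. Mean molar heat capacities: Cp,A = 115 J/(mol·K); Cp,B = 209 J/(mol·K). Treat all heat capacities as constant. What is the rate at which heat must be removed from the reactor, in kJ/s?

Extent of reaction ξ = 0.371 × 331 / 2 = 61.401 mol/h
Reaction term: ξ·ΔH°_rxn = 61.401 × -89.1 = -5470.8 kJ/h
Sensible, feed 106→25 °C: -3083.3 kJ/h
Outlet flows (mol/h): A 208.2, B 61.401
Sensible, products 25→79.2 °C: 1993.2 kJ/h
Q = ΔH = -6560.8 kJ/h = -1.8224 kW
Heat removed = 1.8224 kJ/s

Q_out = 1.82 kJ/s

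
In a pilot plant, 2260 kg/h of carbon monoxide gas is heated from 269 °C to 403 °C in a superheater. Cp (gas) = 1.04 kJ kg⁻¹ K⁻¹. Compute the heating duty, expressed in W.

Q = ṁ·Cp·ΔT = 2260 × 1.04 × (403 − 269) = 314950 kJ/h
Converting: 314950 / 3600 s = 87.487 kW
Heating duty = 87487 W

Q = 87500 W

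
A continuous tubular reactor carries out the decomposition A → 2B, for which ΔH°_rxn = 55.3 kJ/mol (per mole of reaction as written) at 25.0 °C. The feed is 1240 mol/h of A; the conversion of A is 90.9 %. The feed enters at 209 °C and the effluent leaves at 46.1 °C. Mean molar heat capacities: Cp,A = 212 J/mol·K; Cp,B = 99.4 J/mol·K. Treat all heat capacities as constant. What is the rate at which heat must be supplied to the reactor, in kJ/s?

Q_in = 5.33 kJ/s

Extent of reaction ξ = 0.909 × 1240 = 1127.2 mol/h
Reaction term: ξ·ΔH°_rxn = 1127.2 × 55.3 = 62332 kJ/h
Sensible, feed 209→25 °C: -48370 kJ/h
Outlet flows (mol/h): A 112.84, B 2254.3
Sensible, products 25→46.1 °C: 5232.8 kJ/h
Q = ΔH = 19195 kJ/h = 5.3319 kW
Heat supplied = 5.3319 kJ/s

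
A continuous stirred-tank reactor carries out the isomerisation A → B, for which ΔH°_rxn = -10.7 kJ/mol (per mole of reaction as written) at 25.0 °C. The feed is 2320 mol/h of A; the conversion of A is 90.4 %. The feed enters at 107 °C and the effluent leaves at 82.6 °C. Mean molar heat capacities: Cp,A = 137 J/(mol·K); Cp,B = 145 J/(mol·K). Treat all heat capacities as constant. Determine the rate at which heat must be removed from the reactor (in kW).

Extent of reaction ξ = 0.904 × 2320 = 2097.3 mol/h
Reaction term: ξ·ΔH°_rxn = 2097.3 × -10.7 = -22441 kJ/h
Sensible, feed 107→25 °C: -26063 kJ/h
Outlet flows (mol/h): A 222.72, B 2097.3
Sensible, products 25→82.6 °C: 19274 kJ/h
Q = ΔH = -29230 kJ/h = -8.1194 kW
Heat removed = 8.1194 kW

Q_out = 8.12 kW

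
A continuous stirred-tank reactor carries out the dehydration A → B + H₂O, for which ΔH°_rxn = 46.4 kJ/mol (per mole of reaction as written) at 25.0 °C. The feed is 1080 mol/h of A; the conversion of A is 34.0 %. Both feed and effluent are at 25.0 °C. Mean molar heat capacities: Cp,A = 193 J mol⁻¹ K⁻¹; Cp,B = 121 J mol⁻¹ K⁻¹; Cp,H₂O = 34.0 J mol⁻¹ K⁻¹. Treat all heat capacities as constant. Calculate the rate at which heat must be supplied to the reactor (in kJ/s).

Extent of reaction ξ = 0.340 × 1080 = 367.2 mol/h
Reaction term: ξ·ΔH°_rxn = 367.2 × 46.4 = 17038 kJ/h
Q = ΔH = 17038 kJ/h = 4.7328 kW
Heat supplied = 4.7328 kJ/s

Q_in = 4.73 kJ/s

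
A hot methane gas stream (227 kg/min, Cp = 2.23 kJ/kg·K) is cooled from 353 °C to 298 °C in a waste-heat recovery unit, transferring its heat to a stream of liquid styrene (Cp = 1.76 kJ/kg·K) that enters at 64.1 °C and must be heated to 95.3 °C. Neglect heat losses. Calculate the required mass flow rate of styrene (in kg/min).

Heat released by hot stream: Q = 227 × 2.23 × (353 − 298) = 27842 kJ/min
Energy balance on cold side (adiabatic exchanger): Q = ṁ_c·Cp_c·(T_c,out − T_c,in)
ṁ_c = 27842 / [1.76 × (95.3 − 64.1)] = 507.02 kg/min

ṁ_c = 507 kg/min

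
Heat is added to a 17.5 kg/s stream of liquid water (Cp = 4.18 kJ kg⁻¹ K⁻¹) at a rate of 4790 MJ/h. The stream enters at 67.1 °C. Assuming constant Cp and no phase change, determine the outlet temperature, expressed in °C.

T_out = 85.3 °C

Q = 4790 MJ/h = 1330.6 kJ/s
ΔT = Q/(ṁ·Cp) = 1330.6/(17.5×4.18) = 18.189 K
T_out = 67.1 + 18.189 = 85.289 °C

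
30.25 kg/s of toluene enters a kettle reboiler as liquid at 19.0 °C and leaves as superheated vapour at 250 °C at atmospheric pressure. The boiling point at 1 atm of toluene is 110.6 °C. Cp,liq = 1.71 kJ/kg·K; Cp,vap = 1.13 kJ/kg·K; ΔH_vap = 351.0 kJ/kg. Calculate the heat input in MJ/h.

liquid 19.0→110.6 °C: 156.64 kJ/kg
vaporisation at 110.6 °C: 351 kJ/kg
vapour 110.6→250 °C: 157.52 kJ/kg
Δh = 156.64 + 351 + 157.52 = 665.16 kJ/kg
Q = ṁ·Δh = 30.25 kg/s × 665.16 kJ/kg = 20121 kJ/s
|Q| = 20121 kW = 72436 MJ/h

Q = 72400 MJ/h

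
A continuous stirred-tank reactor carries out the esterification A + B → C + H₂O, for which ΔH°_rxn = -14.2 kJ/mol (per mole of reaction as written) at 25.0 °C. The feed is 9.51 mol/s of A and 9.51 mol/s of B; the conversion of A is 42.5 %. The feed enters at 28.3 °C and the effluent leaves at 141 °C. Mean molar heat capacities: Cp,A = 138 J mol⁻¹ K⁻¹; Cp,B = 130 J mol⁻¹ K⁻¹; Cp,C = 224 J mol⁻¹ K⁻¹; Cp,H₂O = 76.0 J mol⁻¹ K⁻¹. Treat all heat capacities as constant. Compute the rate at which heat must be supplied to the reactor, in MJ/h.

Extent of reaction ξ = 0.425 × 9.51 = 4.0417 mol/s
Reaction term: ξ·ΔH°_rxn = 4.0417 × -14.2 = -57.393 kJ/s
Sensible, feed 28.3→25 °C: -8.4106 kJ/s
Outlet flows (mol/s): A 5.4683, B 5.4683, C 4.0417, H₂O 4.0417
Sensible, products 25→141 °C: 310.65 kJ/s
Q = ΔH = 244.85 kJ/s = 244.85 kW
Heat supplied = 881.45 MJ/h

Q_in = 881 MJ/h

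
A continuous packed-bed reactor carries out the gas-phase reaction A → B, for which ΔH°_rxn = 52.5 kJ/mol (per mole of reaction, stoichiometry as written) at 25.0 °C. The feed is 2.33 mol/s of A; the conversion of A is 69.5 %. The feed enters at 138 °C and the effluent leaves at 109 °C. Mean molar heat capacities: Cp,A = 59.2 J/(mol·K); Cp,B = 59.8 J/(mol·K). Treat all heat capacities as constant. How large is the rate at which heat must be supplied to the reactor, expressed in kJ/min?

Q_in = 4870 kJ/min

Extent of reaction ξ = 0.695 × 2.33 = 1.6193 mol/s
Reaction term: ξ·ΔH°_rxn = 1.6193 × 52.5 = 85.016 kJ/s
Sensible, feed 138→25 °C: -15.587 kJ/s
Outlet flows (mol/s): A 0.71065, B 1.6193
Sensible, products 25→109 °C: 11.668 kJ/s
Q = ΔH = 81.097 kJ/s = 81.097 kW
Heat supplied = 4865.8 kJ/min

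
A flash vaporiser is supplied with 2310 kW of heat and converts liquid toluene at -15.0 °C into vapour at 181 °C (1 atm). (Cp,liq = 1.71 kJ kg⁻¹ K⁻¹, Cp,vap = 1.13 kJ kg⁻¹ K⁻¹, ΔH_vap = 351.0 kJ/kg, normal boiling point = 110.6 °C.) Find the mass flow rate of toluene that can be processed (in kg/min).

Δh = 1.71×(110.6−-15.0) + 351.0 + 1.13×(181−110.6) = 645.33 kJ/kg
Q = 2310 kW = 2310 kJ/s = 138600 kJ/min
ṁ = Q/Δh = 138600 / 645.33 = 214.77 kg/min

ṁ = 215 kg/min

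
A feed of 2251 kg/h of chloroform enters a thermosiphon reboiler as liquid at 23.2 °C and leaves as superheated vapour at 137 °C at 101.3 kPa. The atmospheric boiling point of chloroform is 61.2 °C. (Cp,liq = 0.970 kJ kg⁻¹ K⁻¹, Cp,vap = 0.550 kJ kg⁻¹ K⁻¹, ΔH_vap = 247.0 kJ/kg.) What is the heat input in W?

Q = 204000 W

liquid 23.2→61.2 °C: 36.86 kJ/kg
vaporisation at 61.2 °C: 247 kJ/kg
vapour 61.2→137 °C: 41.69 kJ/kg
Δh = 36.86 + 247 + 41.69 = 325.55 kJ/kg
Q = ṁ·Δh = 2251 kg/h × 325.55 kJ/kg = 732810 kJ/h
|Q| = 203.56 kW = 203560 W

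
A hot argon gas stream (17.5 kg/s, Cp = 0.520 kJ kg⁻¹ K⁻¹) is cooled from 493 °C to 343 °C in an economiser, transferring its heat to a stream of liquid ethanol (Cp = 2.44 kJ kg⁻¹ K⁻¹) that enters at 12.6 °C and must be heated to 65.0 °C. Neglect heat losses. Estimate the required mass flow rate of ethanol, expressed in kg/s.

Heat released by hot stream: Q = 17.5 × 0.520 × (493 − 343) = 1365 kJ/s
Energy balance on cold side (adiabatic exchanger): Q = ṁ_c·Cp_c·(T_c,out − T_c,in)
ṁ_c = 1365 / [2.44 × (65.0 − 12.6)] = 10.676 kg/s

ṁ_c = 10.7 kg/s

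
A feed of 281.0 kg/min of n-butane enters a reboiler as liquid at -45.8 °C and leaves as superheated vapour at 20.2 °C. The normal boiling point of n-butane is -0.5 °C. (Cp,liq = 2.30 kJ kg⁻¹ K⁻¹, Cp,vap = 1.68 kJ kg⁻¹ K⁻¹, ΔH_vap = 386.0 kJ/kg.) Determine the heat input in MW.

liquid -45.8→-0.5 °C: 104.19 kJ/kg
vaporisation at -0.5 °C: 386 kJ/kg
vapour -0.5→20.2 °C: 34.776 kJ/kg
Δh = 104.19 + 386 + 34.776 = 524.97 kJ/kg
Q = ṁ·Δh = 281.0 kg/min × 524.97 kJ/kg = 147520 kJ/min
|Q| = 2458.6 kW = 2.4586 MW

Q = 2.46 MW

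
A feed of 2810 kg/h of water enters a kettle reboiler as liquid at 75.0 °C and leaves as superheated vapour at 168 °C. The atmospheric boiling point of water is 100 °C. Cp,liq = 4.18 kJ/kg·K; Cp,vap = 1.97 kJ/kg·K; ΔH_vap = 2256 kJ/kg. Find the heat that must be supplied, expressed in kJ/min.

Q = 117000 kJ/min

liquid 75.0→100 °C: 104.5 kJ/kg
vaporisation at 100 °C: 2256 kJ/kg
vapour 100→168 °C: 133.96 kJ/kg
Δh = 104.5 + 2256 + 133.96 = 2494.5 kJ/kg
Q = ṁ·Δh = 2810 kg/h × 2494.5 kJ/kg = 7.0094e+06 kJ/h
|Q| = 1947.1 kW = 116820 kJ/min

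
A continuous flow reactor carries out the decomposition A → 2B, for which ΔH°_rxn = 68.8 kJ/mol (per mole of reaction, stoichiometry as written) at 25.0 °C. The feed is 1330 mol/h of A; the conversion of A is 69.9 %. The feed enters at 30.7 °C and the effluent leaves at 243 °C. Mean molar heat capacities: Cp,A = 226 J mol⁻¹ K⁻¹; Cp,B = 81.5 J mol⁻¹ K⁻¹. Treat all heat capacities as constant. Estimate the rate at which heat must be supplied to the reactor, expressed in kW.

Q_in = 31.9 kW

Extent of reaction ξ = 0.699 × 1330 = 929.67 mol/h
Reaction term: ξ·ΔH°_rxn = 929.67 × 68.8 = 63961 kJ/h
Sensible, feed 30.7→25 °C: -1713.3 kJ/h
Outlet flows (mol/h): A 400.33, B 1859.3
Sensible, products 25→243 °C: 52758 kJ/h
Q = ΔH = 115010 kJ/h = 31.946 kW
Heat supplied = 31.946 kW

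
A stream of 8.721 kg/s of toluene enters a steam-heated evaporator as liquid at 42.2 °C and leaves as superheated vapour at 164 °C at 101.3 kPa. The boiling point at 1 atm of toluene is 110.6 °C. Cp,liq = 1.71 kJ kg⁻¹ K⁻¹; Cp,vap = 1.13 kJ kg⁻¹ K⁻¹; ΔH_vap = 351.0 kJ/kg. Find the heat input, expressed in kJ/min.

Q = 276000 kJ/min

liquid 42.2→110.6 °C: 116.96 kJ/kg
vaporisation at 110.6 °C: 351 kJ/kg
vapour 110.6→164 °C: 60.342 kJ/kg
Δh = 116.96 + 351 + 60.342 = 528.31 kJ/kg
Q = ṁ·Δh = 8.721 kg/s × 528.31 kJ/kg = 4607.4 kJ/s
|Q| = 4607.4 kW = 276440 kJ/min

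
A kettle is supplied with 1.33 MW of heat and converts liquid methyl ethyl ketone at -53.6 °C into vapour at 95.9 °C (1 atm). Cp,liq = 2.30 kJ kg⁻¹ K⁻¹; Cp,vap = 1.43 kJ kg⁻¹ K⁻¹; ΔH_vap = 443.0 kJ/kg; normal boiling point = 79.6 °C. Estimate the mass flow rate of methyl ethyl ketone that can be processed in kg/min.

ṁ = 103 kg/min

Δh = 2.30×(79.6−-53.6) + 443.0 + 1.43×(95.9−79.6) = 772.67 kJ/kg
Q = 1.33 MW = 1330 kJ/s = 79800 kJ/min
ṁ = Q/Δh = 79800 / 772.67 = 103.28 kg/min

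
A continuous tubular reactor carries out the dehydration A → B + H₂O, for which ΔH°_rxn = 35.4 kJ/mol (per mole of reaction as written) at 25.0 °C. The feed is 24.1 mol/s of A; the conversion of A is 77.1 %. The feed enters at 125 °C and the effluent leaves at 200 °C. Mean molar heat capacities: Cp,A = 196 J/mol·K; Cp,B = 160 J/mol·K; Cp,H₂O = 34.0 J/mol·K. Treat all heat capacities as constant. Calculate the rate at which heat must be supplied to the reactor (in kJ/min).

Q_in = 60300 kJ/min

Extent of reaction ξ = 0.771 × 24.1 = 18.581 mol/s
Reaction term: ξ·ΔH°_rxn = 18.581 × 35.4 = 657.77 kJ/s
Sensible, feed 125→25 °C: -472.36 kJ/s
Outlet flows (mol/s): A 5.5189, B 18.581, H₂O 18.581
Sensible, products 25→200 °C: 820.13 kJ/s
Q = ΔH = 1005.5 kJ/s = 1005.5 kW
Heat supplied = 60332 kJ/min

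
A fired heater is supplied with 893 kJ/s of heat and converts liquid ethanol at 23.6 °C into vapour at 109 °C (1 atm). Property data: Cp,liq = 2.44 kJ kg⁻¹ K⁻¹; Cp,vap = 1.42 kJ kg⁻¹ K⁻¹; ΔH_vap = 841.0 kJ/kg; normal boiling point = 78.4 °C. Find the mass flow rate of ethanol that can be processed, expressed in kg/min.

ṁ = 52.6 kg/min

Δh = 2.44×(78.4−23.6) + 841.0 + 1.42×(109−78.4) = 1018.2 kJ/kg
Q = 893 kJ/s = 893 kJ/s = 53580 kJ/min
ṁ = Q/Δh = 53580 / 1018.2 = 52.624 kg/min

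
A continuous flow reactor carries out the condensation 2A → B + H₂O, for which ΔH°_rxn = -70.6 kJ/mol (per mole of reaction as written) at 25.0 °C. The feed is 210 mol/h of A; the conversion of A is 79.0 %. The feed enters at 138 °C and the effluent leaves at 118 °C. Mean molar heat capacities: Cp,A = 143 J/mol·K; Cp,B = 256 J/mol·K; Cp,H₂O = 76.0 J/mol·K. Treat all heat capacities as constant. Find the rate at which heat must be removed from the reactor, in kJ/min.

Extent of reaction ξ = 0.790 × 210 / 2 = 82.95 mol/h
Reaction term: ξ·ΔH°_rxn = 82.95 × -70.6 = -5856.3 kJ/h
Sensible, feed 138→25 °C: -3393.4 kJ/h
Outlet flows (mol/h): A 44.1, B 82.95, H₂O 82.95
Sensible, products 25→118 °C: 3147.7 kJ/h
Q = ΔH = -6102 kJ/h = -1.695 kW
Heat removed = 101.7 kJ/min

Q_out = 102 kJ/min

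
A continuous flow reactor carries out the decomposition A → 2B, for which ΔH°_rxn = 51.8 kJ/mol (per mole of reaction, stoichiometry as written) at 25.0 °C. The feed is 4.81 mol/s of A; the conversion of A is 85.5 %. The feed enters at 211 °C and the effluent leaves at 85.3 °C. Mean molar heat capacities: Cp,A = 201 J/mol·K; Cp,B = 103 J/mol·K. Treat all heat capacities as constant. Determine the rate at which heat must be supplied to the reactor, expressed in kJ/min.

Extent of reaction ξ = 0.855 × 4.81 = 4.1125 mol/s
Reaction term: ξ·ΔH°_rxn = 4.1125 × 51.8 = 213.03 kJ/s
Sensible, feed 211→25 °C: -179.83 kJ/s
Outlet flows (mol/s): A 0.69745, B 8.2251
Sensible, products 25→85.3 °C: 59.539 kJ/s
Q = ΔH = 92.742 kJ/s = 92.742 kW
Heat supplied = 5564.5 kJ/min

Q_in = 5560 kJ/min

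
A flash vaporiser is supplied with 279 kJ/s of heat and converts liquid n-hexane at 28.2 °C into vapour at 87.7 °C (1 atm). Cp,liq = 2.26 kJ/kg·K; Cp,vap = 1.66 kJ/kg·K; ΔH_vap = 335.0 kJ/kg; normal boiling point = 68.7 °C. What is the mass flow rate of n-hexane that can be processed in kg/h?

ṁ = 2190 kg/h

Δh = 2.26×(68.7−28.2) + 335.0 + 1.66×(87.7−68.7) = 458.07 kJ/kg
Q = 279 kJ/s = 279 kJ/s = 1.0044e+06 kJ/h
ṁ = Q/Δh = 1.0044e+06 / 458.07 = 2192.7 kg/h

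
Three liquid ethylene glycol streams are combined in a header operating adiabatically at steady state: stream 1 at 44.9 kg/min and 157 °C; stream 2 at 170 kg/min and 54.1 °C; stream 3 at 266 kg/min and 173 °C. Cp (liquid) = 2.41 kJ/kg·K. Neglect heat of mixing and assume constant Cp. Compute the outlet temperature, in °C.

T_out = 129 °C

No heat crosses the boundary, so H_out = H_in.
T_out = Σ ṁᵢCp,ᵢTᵢ / Σ ṁᵢCp,ᵢ
      = 150060 / 1159 = 129.47 °C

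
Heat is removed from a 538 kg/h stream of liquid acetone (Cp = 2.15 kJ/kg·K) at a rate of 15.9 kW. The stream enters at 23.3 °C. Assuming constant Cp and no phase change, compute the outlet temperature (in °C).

Q = 15.9 kW = 57240 kJ/h
ΔT = Q/(ṁ·Cp) = 57240/(538×2.15) = 49.486 K
T_out = 23.3 − 49.486 = -26.186 °C

T_out = -26.2 °C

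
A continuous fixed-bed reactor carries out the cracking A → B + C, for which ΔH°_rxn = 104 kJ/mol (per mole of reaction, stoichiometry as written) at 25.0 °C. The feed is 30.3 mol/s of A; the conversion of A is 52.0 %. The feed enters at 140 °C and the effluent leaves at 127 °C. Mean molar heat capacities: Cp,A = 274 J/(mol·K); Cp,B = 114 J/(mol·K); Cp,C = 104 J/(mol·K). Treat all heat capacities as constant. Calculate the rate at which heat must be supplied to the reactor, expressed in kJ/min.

Extent of reaction ξ = 0.520 × 30.3 = 15.756 mol/s
Reaction term: ξ·ΔH°_rxn = 15.756 × 104 = 1638.6 kJ/s
Sensible, feed 140→25 °C: -954.75 kJ/s
Outlet flows (mol/s): A 14.544, B 15.756, C 15.756
Sensible, products 25→127 °C: 756.83 kJ/s
Q = ΔH = 1440.7 kJ/s = 1440.7 kW
Heat supplied = 86442 kJ/min

Q_in = 86400 kJ/min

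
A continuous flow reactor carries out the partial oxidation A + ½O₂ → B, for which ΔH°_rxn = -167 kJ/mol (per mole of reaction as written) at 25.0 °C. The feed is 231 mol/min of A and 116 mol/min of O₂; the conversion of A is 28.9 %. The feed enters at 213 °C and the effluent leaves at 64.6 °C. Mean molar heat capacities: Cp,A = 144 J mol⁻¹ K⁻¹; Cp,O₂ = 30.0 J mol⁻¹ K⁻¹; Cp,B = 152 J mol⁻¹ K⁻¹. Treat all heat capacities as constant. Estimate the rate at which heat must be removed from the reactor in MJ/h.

Q_out = 997 MJ/h

Extent of reaction ξ = 0.289 × 231 = 66.759 mol/min
Reaction term: ξ·ΔH°_rxn = 66.759 × -167 = -11149 kJ/min
Sensible, feed 213→25 °C: -6907.9 kJ/min
Outlet flows (mol/min): A 164.24, O₂ 82.62, B 66.759
Sensible, products 25→64.6 °C: 1436.6 kJ/min
Q = ΔH = -16620 kJ/min = -277 kW
Heat removed = 997.2 MJ/h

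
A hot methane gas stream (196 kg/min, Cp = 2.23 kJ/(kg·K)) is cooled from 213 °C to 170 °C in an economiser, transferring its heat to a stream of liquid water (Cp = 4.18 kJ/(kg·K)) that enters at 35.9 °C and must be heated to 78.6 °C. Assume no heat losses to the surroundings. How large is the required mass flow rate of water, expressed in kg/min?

Heat released by hot stream: Q = 196 × 2.23 × (213 − 170) = 18794 kJ/min
Energy balance on cold side (adiabatic exchanger): Q = ṁ_c·Cp_c·(T_c,out − T_c,in)
ṁ_c = 18794 / [4.18 × (78.6 − 35.9)] = 105.3 kg/min

ṁ_c = 105 kg/min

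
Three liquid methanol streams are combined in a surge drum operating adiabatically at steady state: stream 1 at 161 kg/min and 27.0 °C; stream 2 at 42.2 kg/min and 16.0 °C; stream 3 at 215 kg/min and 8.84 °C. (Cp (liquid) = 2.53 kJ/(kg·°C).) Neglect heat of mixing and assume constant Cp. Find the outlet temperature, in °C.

T_out = 16.6 °C

No heat crosses the boundary, so H_out = H_in.
T_out = Σ ṁᵢCp,ᵢTᵢ / Σ ṁᵢCp,ᵢ
      = 17515 / 1058 = 16.554 °C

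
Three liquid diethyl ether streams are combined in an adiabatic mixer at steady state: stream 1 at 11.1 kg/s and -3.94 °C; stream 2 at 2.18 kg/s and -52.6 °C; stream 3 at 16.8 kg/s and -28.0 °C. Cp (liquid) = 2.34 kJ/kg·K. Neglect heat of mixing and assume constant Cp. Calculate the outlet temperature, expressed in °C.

T_out = -20.9 °C

Adiabatic, steady state ⇒ Σ ṁᵢCp,ᵢ(T_out − Tᵢ) = 0
T_out = Σ ṁᵢCp,ᵢTᵢ / Σ ṁᵢCp,ᵢ
      = -1471.4 / 70.387 = -20.904 °C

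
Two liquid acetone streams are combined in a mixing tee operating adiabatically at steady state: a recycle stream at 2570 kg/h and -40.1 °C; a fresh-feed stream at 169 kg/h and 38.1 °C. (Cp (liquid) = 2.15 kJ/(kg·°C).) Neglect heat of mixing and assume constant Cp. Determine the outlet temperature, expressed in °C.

T_out = -35.3 °C

Energy balance with Q = 0: Σ ṁᵢCp,ᵢ(T_out − Tᵢ) = 0
T_out = Σ ṁᵢCp,ᵢTᵢ / Σ ṁᵢCp,ᵢ
      = -207730 / 5888.9 = -35.275 °C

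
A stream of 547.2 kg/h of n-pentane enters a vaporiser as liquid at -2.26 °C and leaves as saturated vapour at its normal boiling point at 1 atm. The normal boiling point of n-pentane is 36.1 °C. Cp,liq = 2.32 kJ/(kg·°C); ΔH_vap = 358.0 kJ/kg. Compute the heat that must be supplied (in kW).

liquid -2.26→36.1 °C: 88.995 kJ/kg
vaporisation at 36.1 °C: 358 kJ/kg
Δh = 88.995 + 358 = 447 kJ/kg
Q = ṁ·Δh = 547.2 kg/h × 447 kJ/kg = 244600 kJ/h
|Q| = 67.943 kW

Q = 67.9 kW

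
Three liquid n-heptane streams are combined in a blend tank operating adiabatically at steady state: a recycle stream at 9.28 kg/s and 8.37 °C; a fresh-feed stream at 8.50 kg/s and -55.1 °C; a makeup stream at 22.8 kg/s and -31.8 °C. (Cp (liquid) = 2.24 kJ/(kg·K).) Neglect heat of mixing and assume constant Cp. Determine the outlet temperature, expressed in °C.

T_out = -27.5 °C

Energy balance with Q = 0: Σ ṁᵢCp,ᵢ(T_out − Tᵢ) = 0
T_out = Σ ṁᵢCp,ᵢTᵢ / Σ ṁᵢCp,ᵢ
      = -2499.2 / 90.899 = -27.494 °C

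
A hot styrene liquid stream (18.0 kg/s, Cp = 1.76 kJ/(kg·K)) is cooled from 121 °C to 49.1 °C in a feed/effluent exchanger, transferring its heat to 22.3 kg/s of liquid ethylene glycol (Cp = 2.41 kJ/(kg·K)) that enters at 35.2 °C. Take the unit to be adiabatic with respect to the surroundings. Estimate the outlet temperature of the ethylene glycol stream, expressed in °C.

T_c,out = 77.6 °C

Heat released by hot stream: Q = 18.0 × 1.76 × (121 − 49.1) = 2277.8 kJ/s
Energy balance on cold side (adiabatic exchanger): Q = ṁ_c·Cp_c·(T_c,out − T_c,in)
T_c,out = 35.2 + 2277.8/(22.3 × 2.41) = 77.583 °C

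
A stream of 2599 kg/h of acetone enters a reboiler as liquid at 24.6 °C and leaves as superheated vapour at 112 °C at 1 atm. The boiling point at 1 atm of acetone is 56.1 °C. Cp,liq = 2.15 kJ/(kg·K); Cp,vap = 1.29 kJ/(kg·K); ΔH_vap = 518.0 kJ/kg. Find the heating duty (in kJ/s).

Q = 475 kJ/s

liquid 24.6→56.1 °C: 67.725 kJ/kg
vaporisation at 56.1 °C: 518 kJ/kg
vapour 56.1→112 °C: 72.111 kJ/kg
Δh = 67.725 + 518 + 72.111 = 657.84 kJ/kg
Q = ṁ·Δh = 2599 kg/h × 657.84 kJ/kg = 1.7097e+06 kJ/h
|Q| = 474.92 kW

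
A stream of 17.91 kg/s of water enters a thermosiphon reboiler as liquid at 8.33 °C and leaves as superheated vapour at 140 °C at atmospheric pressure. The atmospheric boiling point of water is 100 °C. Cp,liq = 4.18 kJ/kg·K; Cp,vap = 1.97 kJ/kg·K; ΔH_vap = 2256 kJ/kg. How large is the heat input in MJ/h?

liquid 8.33→100 °C: 383.18 kJ/kg
vaporisation at 100 °C: 2256 kJ/kg
vapour 100→140 °C: 78.8 kJ/kg
Δh = 383.18 + 2256 + 78.8 = 2718 kJ/kg
Q = ṁ·Δh = 17.91 kg/s × 2718 kJ/kg = 48679 kJ/s
|Q| = 48679 kW = 175240 MJ/h

Q = 175000 MJ/h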